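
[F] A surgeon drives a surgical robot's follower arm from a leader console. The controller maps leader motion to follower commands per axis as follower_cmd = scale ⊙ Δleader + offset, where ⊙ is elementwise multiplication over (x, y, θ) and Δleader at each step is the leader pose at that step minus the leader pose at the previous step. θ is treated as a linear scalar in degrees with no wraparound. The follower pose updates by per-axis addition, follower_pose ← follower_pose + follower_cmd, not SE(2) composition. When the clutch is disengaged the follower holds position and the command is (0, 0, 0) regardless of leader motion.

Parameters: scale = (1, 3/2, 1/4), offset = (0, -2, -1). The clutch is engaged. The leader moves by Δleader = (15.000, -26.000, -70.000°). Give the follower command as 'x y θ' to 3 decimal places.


axis x: 1·15.000 + 0 = 15.000
axis y: 3/2·-26.000 + -2 = -41.000
axis θ: 1/4·-70.000 + -1 = -18.500

15.000 -41.000 -18.500


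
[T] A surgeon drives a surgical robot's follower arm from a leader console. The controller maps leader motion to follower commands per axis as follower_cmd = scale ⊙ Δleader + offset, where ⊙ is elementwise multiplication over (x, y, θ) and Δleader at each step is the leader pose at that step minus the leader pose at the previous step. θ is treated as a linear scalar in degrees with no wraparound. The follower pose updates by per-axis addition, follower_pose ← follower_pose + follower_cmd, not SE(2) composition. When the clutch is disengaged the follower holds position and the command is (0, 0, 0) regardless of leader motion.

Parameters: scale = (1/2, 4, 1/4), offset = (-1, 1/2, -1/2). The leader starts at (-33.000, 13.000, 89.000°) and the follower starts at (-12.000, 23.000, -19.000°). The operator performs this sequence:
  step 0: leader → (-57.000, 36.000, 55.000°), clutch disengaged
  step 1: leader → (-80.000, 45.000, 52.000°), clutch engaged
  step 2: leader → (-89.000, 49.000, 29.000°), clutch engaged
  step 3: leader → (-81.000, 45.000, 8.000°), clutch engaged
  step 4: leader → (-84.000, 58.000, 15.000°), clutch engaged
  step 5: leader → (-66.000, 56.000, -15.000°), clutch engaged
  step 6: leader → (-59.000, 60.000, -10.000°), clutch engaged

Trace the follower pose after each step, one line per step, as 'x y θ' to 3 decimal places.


-12.000 23.000 -19.000
-24.500 59.500 -20.250
-30.000 76.000 -26.500
-27.000 60.500 -32.250
-29.500 113.000 -31.000
-21.500 105.500 -39.000
-19.000 122.000 -38.250

step 0: Δleader=(-24.000, 23.000, -34.000°), disengaged; cmd=(0,0,0) → follower holds at (-12.000, 23.000, -19.000°)
step 1: Δleader=(-23.000, 9.000, -3.000°), engaged; cmd=(-12.500, 36.500, -1.250°) → follower=(-24.500, 59.500, -20.250°)
step 2: Δleader=(-9.000, 4.000, -23.000°), engaged; cmd=(-5.500, 16.500, -6.250°) → follower=(-30.000, 76.000, -26.500°)
step 3: Δleader=(8.000, -4.000, -21.000°), engaged; cmd=(3.000, -15.500, -5.750°) → follower=(-27.000, 60.500, -32.250°)
step 4: Δleader=(-3.000, 13.000, 7.000°), engaged; cmd=(-2.500, 52.500, 1.250°) → follower=(-29.500, 113.000, -31.000°)
step 5: Δleader=(18.000, -2.000, -30.000°), engaged; cmd=(8.000, -7.500, -8.000°) → follower=(-21.500, 105.500, -39.000°)
step 6: Δleader=(7.000, 4.000, 5.000°), engaged; cmd=(2.500, 16.500, 0.750°) → follower=(-19.000, 122.000, -38.250°)


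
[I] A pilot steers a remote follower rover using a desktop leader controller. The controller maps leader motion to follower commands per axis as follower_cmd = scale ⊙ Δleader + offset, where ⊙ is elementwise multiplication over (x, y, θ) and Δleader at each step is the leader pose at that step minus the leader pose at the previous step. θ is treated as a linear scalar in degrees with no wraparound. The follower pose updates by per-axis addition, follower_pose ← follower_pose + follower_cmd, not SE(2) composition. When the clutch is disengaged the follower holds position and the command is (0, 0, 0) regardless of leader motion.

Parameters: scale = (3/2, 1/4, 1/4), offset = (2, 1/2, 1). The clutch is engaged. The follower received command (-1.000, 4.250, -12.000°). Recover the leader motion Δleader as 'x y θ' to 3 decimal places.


axis x: (-1.000 − 2) / (3/2) = -2.000
axis y: (4.250 − 1/2) / (1/4) = 15.000
axis θ: (-12.000 − 1) / (1/4) = -52.000

-2.000 15.000 -52.000


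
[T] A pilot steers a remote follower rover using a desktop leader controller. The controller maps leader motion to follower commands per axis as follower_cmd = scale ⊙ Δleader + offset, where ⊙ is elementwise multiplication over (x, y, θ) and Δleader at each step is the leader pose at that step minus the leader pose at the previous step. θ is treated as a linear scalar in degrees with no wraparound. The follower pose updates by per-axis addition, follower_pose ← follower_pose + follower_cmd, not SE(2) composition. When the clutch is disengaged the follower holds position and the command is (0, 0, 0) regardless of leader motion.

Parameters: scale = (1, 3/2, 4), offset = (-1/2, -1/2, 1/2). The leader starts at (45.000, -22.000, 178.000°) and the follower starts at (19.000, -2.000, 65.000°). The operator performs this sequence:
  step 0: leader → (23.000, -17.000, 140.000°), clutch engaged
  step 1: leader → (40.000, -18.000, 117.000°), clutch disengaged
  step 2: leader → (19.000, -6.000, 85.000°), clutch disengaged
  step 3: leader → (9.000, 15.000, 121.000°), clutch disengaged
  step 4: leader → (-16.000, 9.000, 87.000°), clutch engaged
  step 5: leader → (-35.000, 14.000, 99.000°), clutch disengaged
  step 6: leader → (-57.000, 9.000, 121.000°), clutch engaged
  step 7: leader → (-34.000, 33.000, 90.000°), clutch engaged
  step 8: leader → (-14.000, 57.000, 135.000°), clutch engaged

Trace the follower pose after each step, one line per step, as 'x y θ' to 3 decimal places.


step 0: Δleader=(-22.000, 5.000, -38.000°), engaged; cmd=(-22.500, 7.000, -151.500°) → follower=(-3.500, 5.000, -86.500°)
step 1: Δleader=(17.000, -1.000, -23.000°), disengaged; cmd=(0,0,0) → follower holds at (-3.500, 5.000, -86.500°)
step 2: Δleader=(-21.000, 12.000, -32.000°), disengaged; cmd=(0,0,0) → follower holds at (-3.500, 5.000, -86.500°)
step 3: Δleader=(-10.000, 21.000, 36.000°), disengaged; cmd=(0,0,0) → follower holds at (-3.500, 5.000, -86.500°)
step 4: Δleader=(-25.000, -6.000, -34.000°), engaged; cmd=(-25.500, -9.500, -135.500°) → follower=(-29.000, -4.500, -222.000°)
step 5: Δleader=(-19.000, 5.000, 12.000°), disengaged; cmd=(0,0,0) → follower holds at (-29.000, -4.500, -222.000°)
step 6: Δleader=(-22.000, -5.000, 22.000°), engaged; cmd=(-22.500, -8.000, 88.500°) → follower=(-51.500, -12.500, -133.500°)
step 7: Δleader=(23.000, 24.000, -31.000°), engaged; cmd=(22.500, 35.500, -123.500°) → follower=(-29.000, 23.000, -257.000°)
step 8: Δleader=(20.000, 24.000, 45.000°), engaged; cmd=(19.500, 35.500, 180.500°) → follower=(-9.500, 58.500, -76.500°)

-3.500 5.000 -86.500
-3.500 5.000 -86.500
-3.500 5.000 -86.500
-3.500 5.000 -86.500
-29.000 -4.500 -222.000
-29.000 -4.500 -222.000
-51.500 -12.500 -133.500
-29.000 23.000 -257.000
-9.500 58.500 -76.500


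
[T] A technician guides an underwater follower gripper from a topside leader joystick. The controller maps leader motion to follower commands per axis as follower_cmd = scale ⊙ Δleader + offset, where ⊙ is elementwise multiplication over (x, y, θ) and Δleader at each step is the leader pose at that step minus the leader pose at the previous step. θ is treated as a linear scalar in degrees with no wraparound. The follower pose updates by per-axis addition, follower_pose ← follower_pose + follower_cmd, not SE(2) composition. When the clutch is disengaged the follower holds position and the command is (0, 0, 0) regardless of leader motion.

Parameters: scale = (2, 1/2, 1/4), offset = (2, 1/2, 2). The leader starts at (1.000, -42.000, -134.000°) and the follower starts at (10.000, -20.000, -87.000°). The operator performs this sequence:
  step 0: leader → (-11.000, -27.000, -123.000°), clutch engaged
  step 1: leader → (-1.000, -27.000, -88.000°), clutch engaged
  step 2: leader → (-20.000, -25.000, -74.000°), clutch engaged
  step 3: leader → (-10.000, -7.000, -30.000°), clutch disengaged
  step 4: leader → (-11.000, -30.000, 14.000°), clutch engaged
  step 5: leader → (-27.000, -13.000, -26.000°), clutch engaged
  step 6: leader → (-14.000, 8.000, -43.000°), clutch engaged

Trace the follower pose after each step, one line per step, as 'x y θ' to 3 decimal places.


-12.000 -12.000 -82.250
10.000 -11.500 -71.500
-26.000 -10.000 -66.000
-26.000 -10.000 -66.000
-26.000 -21.000 -53.000
-56.000 -12.000 -61.000
-28.000 -1.000 -63.250

step 0: Δleader=(-12.000, 15.000, 11.000°), engaged; cmd=(-22.000, 8.000, 4.750°) → follower=(-12.000, -12.000, -82.250°)
step 1: Δleader=(10.000, 0.000, 35.000°), engaged; cmd=(22.000, 0.500, 10.750°) → follower=(10.000, -11.500, -71.500°)
step 2: Δleader=(-19.000, 2.000, 14.000°), engaged; cmd=(-36.000, 1.500, 5.500°) → follower=(-26.000, -10.000, -66.000°)
step 3: Δleader=(10.000, 18.000, 44.000°), disengaged; cmd=(0,0,0) → follower holds at (-26.000, -10.000, -66.000°)
step 4: Δleader=(-1.000, -23.000, 44.000°), engaged; cmd=(0.000, -11.000, 13.000°) → follower=(-26.000, -21.000, -53.000°)
step 5: Δleader=(-16.000, 17.000, -40.000°), engaged; cmd=(-30.000, 9.000, -8.000°) → follower=(-56.000, -12.000, -61.000°)
step 6: Δleader=(13.000, 21.000, -17.000°), engaged; cmd=(28.000, 11.000, -2.250°) → follower=(-28.000, -1.000, -63.250°)


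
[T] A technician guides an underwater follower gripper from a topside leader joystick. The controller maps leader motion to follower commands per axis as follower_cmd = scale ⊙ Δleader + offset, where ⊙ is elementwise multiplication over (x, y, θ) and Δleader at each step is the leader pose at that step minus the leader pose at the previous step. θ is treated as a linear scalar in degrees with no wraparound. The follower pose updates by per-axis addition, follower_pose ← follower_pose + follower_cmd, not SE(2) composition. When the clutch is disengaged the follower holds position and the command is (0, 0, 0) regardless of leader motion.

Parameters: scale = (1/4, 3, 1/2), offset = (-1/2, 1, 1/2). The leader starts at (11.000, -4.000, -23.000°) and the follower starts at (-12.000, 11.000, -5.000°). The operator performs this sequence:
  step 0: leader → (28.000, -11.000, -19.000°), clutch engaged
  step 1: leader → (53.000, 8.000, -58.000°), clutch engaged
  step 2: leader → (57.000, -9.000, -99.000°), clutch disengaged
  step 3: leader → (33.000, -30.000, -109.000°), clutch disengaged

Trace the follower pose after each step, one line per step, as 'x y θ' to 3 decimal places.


-8.250 -9.000 -2.500
-2.500 49.000 -21.500
-2.500 49.000 -21.500
-2.500 49.000 -21.500

step 0: Δleader=(17.000, -7.000, 4.000°), engaged; cmd=(3.750, -20.000, 2.500°) → follower=(-8.250, -9.000, -2.500°)
step 1: Δleader=(25.000, 19.000, -39.000°), engaged; cmd=(5.750, 58.000, -19.000°) → follower=(-2.500, 49.000, -21.500°)
step 2: Δleader=(4.000, -17.000, -41.000°), disengaged; cmd=(0,0,0) → follower holds at (-2.500, 49.000, -21.500°)
step 3: Δleader=(-24.000, -21.000, -10.000°), disengaged; cmd=(0,0,0) → follower holds at (-2.500, 49.000, -21.500°)


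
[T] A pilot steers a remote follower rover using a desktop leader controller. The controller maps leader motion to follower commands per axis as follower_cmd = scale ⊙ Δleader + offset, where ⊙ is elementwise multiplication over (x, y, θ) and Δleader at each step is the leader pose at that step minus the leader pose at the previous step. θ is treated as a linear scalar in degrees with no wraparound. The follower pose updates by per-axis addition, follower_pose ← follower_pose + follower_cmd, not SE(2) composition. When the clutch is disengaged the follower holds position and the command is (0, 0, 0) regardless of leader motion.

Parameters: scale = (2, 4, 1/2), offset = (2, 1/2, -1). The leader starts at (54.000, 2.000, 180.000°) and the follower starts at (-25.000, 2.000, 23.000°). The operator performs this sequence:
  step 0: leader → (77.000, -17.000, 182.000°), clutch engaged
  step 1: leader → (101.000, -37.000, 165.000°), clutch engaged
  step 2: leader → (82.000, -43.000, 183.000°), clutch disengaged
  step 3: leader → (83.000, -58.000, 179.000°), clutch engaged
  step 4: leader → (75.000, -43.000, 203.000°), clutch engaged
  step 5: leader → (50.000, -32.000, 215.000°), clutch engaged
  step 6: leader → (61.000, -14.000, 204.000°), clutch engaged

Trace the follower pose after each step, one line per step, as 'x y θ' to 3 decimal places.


step 0: Δleader=(23.000, -19.000, 2.000°), engaged; cmd=(48.000, -75.500, 0.000°) → follower=(23.000, -73.500, 23.000°)
step 1: Δleader=(24.000, -20.000, -17.000°), engaged; cmd=(50.000, -79.500, -9.500°) → follower=(73.000, -153.000, 13.500°)
step 2: Δleader=(-19.000, -6.000, 18.000°), disengaged; cmd=(0,0,0) → follower holds at (73.000, -153.000, 13.500°)
step 3: Δleader=(1.000, -15.000, -4.000°), engaged; cmd=(4.000, -59.500, -3.000°) → follower=(77.000, -212.500, 10.500°)
step 4: Δleader=(-8.000, 15.000, 24.000°), engaged; cmd=(-14.000, 60.500, 11.000°) → follower=(63.000, -152.000, 21.500°)
step 5: Δleader=(-25.000, 11.000, 12.000°), engaged; cmd=(-48.000, 44.500, 5.000°) → follower=(15.000, -107.500, 26.500°)
step 6: Δleader=(11.000, 18.000, -11.000°), engaged; cmd=(24.000, 72.500, -6.500°) → follower=(39.000, -35.000, 20.000°)

23.000 -73.500 23.000
73.000 -153.000 13.500
73.000 -153.000 13.500
77.000 -212.500 10.500
63.000 -152.000 21.500
15.000 -107.500 26.500
39.000 -35.000 20.000


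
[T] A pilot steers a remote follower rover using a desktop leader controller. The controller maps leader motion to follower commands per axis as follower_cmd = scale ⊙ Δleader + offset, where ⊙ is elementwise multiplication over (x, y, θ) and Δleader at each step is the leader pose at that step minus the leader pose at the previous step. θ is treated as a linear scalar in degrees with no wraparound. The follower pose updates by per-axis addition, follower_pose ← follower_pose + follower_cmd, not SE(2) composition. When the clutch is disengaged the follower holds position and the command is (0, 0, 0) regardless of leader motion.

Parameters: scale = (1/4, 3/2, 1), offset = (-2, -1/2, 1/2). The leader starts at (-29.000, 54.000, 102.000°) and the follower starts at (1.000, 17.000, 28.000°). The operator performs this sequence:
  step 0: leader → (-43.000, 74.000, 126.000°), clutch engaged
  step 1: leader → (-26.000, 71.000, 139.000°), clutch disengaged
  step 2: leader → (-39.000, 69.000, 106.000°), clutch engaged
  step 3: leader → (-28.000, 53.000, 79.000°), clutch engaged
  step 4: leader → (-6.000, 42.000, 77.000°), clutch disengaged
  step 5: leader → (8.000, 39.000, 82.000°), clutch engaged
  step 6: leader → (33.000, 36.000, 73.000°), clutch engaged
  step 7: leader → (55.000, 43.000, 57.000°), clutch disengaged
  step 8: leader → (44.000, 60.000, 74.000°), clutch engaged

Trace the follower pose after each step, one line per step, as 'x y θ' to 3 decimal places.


-4.500 46.500 52.500
-4.500 46.500 52.500
-9.750 43.000 20.000
-9.000 18.500 -6.500
-9.000 18.500 -6.500
-7.500 13.500 -1.000
-3.250 8.500 -9.500
-3.250 8.500 -9.500
-8.000 33.500 8.000

step 0: Δleader=(-14.000, 20.000, 24.000°), engaged; cmd=(-5.500, 29.500, 24.500°) → follower=(-4.500, 46.500, 52.500°)
step 1: Δleader=(17.000, -3.000, 13.000°), disengaged; cmd=(0,0,0) → follower holds at (-4.500, 46.500, 52.500°)
step 2: Δleader=(-13.000, -2.000, -33.000°), engaged; cmd=(-5.250, -3.500, -32.500°) → follower=(-9.750, 43.000, 20.000°)
step 3: Δleader=(11.000, -16.000, -27.000°), engaged; cmd=(0.750, -24.500, -26.500°) → follower=(-9.000, 18.500, -6.500°)
step 4: Δleader=(22.000, -11.000, -2.000°), disengaged; cmd=(0,0,0) → follower holds at (-9.000, 18.500, -6.500°)
step 5: Δleader=(14.000, -3.000, 5.000°), engaged; cmd=(1.500, -5.000, 5.500°) → follower=(-7.500, 13.500, -1.000°)
step 6: Δleader=(25.000, -3.000, -9.000°), engaged; cmd=(4.250, -5.000, -8.500°) → follower=(-3.250, 8.500, -9.500°)
step 7: Δleader=(22.000, 7.000, -16.000°), disengaged; cmd=(0,0,0) → follower holds at (-3.250, 8.500, -9.500°)
step 8: Δleader=(-11.000, 17.000, 17.000°), engaged; cmd=(-4.750, 25.000, 17.500°) → follower=(-8.000, 33.500, 8.000°)


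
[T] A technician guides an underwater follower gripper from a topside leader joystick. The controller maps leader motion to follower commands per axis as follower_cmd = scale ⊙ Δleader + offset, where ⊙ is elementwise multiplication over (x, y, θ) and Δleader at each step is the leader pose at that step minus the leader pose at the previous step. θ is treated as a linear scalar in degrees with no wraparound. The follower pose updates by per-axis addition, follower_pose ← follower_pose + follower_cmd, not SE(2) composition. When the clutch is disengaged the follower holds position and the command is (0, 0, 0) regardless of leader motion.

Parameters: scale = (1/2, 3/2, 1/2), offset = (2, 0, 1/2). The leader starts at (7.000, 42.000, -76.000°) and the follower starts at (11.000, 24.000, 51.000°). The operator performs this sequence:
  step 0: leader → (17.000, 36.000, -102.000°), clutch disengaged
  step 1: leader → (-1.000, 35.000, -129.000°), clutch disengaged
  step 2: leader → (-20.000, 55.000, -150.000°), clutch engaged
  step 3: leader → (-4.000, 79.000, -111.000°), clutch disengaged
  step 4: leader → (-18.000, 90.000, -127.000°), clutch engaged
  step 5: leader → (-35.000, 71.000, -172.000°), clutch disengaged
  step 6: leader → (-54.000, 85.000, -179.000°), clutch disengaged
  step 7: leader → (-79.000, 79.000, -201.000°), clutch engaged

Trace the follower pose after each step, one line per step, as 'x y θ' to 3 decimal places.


step 0: Δleader=(10.000, -6.000, -26.000°), disengaged; cmd=(0,0,0) → follower holds at (11.000, 24.000, 51.000°)
step 1: Δleader=(-18.000, -1.000, -27.000°), disengaged; cmd=(0,0,0) → follower holds at (11.000, 24.000, 51.000°)
step 2: Δleader=(-19.000, 20.000, -21.000°), engaged; cmd=(-7.500, 30.000, -10.000°) → follower=(3.500, 54.000, 41.000°)
step 3: Δleader=(16.000, 24.000, 39.000°), disengaged; cmd=(0,0,0) → follower holds at (3.500, 54.000, 41.000°)
step 4: Δleader=(-14.000, 11.000, -16.000°), engaged; cmd=(-5.000, 16.500, -7.500°) → follower=(-1.500, 70.500, 33.500°)
step 5: Δleader=(-17.000, -19.000, -45.000°), disengaged; cmd=(0,0,0) → follower holds at (-1.500, 70.500, 33.500°)
step 6: Δleader=(-19.000, 14.000, -7.000°), disengaged; cmd=(0,0,0) → follower holds at (-1.500, 70.500, 33.500°)
step 7: Δleader=(-25.000, -6.000, -22.000°), engaged; cmd=(-10.500, -9.000, -10.500°) → follower=(-12.000, 61.500, 23.000°)

11.000 24.000 51.000
11.000 24.000 51.000
3.500 54.000 41.000
3.500 54.000 41.000
-1.500 70.500 33.500
-1.500 70.500 33.500
-1.500 70.500 33.500
-12.000 61.500 23.000


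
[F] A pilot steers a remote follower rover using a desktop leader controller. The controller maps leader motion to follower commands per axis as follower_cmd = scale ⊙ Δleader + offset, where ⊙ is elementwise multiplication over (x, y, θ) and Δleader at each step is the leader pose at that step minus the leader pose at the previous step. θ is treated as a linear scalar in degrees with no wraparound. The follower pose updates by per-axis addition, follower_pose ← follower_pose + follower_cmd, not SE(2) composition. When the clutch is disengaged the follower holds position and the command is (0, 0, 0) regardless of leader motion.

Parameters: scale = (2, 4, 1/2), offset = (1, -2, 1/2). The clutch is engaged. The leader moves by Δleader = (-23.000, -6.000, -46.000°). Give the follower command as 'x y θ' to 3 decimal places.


-45.000 -26.000 -22.500

axis x: 2·-23.000 + 1 = -45.000
axis y: 4·-6.000 + -2 = -26.000
axis θ: 1/2·-46.000 + 1/2 = -22.500


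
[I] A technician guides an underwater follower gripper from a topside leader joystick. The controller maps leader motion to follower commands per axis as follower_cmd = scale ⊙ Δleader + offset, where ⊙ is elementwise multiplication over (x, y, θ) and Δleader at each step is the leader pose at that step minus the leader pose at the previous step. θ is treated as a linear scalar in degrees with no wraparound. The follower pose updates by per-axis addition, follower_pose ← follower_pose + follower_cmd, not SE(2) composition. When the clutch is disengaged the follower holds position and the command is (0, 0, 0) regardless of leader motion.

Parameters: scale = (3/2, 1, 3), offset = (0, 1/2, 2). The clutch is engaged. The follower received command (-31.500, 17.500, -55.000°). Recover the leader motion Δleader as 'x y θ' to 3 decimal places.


-21.000 17.000 -19.000

axis x: (-31.500 − 0) / (3/2) = -21.000
axis y: (17.500 − 1/2) / (1) = 17.000
axis θ: (-55.000 − 2) / (3) = -19.000


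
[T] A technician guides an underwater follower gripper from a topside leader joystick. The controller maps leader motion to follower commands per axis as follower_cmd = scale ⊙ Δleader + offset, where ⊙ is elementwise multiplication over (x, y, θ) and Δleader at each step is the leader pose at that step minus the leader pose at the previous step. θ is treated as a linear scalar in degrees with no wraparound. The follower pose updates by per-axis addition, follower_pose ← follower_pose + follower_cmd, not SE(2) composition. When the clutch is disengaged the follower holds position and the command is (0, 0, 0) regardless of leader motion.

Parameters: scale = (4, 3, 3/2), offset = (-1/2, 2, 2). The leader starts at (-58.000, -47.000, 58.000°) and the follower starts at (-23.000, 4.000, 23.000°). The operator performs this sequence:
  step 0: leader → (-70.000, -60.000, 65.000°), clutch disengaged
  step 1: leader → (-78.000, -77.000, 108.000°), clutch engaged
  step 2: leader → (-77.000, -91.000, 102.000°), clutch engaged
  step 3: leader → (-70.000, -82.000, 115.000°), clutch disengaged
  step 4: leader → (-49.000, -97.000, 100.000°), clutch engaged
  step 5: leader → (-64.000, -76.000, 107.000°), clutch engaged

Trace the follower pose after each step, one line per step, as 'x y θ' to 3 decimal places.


step 0: Δleader=(-12.000, -13.000, 7.000°), disengaged; cmd=(0,0,0) → follower holds at (-23.000, 4.000, 23.000°)
step 1: Δleader=(-8.000, -17.000, 43.000°), engaged; cmd=(-32.500, -49.000, 66.500°) → follower=(-55.500, -45.000, 89.500°)
step 2: Δleader=(1.000, -14.000, -6.000°), engaged; cmd=(3.500, -40.000, -7.000°) → follower=(-52.000, -85.000, 82.500°)
step 3: Δleader=(7.000, 9.000, 13.000°), disengaged; cmd=(0,0,0) → follower holds at (-52.000, -85.000, 82.500°)
step 4: Δleader=(21.000, -15.000, -15.000°), engaged; cmd=(83.500, -43.000, -20.500°) → follower=(31.500, -128.000, 62.000°)
step 5: Δleader=(-15.000, 21.000, 7.000°), engaged; cmd=(-60.500, 65.000, 12.500°) → follower=(-29.000, -63.000, 74.500°)

-23.000 4.000 23.000
-55.500 -45.000 89.500
-52.000 -85.000 82.500
-52.000 -85.000 82.500
31.500 -128.000 62.000
-29.000 -63.000 74.500


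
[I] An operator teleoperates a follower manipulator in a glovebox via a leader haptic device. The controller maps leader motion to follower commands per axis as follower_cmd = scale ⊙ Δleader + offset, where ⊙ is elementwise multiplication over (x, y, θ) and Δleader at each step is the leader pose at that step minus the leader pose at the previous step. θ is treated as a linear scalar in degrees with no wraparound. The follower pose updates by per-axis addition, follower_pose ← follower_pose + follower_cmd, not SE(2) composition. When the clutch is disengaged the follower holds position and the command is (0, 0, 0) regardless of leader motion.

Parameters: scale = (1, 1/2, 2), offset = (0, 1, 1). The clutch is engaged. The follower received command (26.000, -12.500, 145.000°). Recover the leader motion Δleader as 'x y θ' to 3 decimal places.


axis x: (26.000 − 0) / (1) = 26.000
axis y: (-12.500 − 1) / (1/2) = -27.000
axis θ: (145.000 − 1) / (2) = 72.000

26.000 -27.000 72.000


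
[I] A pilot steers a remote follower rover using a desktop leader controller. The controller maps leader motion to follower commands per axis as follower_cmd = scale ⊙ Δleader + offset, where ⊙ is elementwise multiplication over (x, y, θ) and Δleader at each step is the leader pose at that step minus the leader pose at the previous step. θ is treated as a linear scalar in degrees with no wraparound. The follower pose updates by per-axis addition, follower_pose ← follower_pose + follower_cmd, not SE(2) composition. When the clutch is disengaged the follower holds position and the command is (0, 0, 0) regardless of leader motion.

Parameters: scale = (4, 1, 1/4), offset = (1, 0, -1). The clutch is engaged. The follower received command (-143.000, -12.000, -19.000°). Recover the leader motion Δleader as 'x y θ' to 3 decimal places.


axis x: (-143.000 − 1) / (4) = -36.000
axis y: (-12.000 − 0) / (1) = -12.000
axis θ: (-19.000 − -1) / (1/4) = -72.000

-36.000 -12.000 -72.000


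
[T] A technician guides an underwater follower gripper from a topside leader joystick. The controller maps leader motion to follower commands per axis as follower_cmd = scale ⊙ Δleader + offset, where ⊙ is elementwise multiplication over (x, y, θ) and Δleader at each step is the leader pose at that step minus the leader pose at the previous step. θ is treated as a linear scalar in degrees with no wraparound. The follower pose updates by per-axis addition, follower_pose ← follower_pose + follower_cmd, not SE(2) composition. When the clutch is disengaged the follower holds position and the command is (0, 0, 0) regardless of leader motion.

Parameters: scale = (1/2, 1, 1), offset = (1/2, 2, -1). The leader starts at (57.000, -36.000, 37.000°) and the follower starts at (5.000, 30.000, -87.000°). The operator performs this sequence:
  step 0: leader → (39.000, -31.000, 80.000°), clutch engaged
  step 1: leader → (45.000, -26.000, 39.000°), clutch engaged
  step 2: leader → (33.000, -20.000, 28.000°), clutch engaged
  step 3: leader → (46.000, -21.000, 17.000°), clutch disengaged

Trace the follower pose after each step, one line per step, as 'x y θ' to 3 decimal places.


-3.500 37.000 -45.000
0.000 44.000 -87.000
-5.500 52.000 -99.000
-5.500 52.000 -99.000

step 0: Δleader=(-18.000, 5.000, 43.000°), engaged; cmd=(-8.500, 7.000, 42.000°) → follower=(-3.500, 37.000, -45.000°)
step 1: Δleader=(6.000, 5.000, -41.000°), engaged; cmd=(3.500, 7.000, -42.000°) → follower=(0.000, 44.000, -87.000°)
step 2: Δleader=(-12.000, 6.000, -11.000°), engaged; cmd=(-5.500, 8.000, -12.000°) → follower=(-5.500, 52.000, -99.000°)
step 3: Δleader=(13.000, -1.000, -11.000°), disengaged; cmd=(0,0,0) → follower holds at (-5.500, 52.000, -99.000°)


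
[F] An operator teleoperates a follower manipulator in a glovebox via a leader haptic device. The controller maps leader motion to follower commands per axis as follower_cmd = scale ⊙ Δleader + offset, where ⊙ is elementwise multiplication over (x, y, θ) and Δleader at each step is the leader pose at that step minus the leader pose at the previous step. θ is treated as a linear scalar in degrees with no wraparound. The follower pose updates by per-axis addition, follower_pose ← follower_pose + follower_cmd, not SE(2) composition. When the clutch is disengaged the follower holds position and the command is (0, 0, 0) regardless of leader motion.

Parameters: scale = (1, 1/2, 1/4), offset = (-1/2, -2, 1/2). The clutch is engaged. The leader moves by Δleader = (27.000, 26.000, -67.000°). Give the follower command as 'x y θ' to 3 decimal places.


axis x: 1·27.000 + -1/2 = 26.500
axis y: 1/2·26.000 + -2 = 11.000
axis θ: 1/4·-67.000 + 1/2 = -16.250

26.500 11.000 -16.250


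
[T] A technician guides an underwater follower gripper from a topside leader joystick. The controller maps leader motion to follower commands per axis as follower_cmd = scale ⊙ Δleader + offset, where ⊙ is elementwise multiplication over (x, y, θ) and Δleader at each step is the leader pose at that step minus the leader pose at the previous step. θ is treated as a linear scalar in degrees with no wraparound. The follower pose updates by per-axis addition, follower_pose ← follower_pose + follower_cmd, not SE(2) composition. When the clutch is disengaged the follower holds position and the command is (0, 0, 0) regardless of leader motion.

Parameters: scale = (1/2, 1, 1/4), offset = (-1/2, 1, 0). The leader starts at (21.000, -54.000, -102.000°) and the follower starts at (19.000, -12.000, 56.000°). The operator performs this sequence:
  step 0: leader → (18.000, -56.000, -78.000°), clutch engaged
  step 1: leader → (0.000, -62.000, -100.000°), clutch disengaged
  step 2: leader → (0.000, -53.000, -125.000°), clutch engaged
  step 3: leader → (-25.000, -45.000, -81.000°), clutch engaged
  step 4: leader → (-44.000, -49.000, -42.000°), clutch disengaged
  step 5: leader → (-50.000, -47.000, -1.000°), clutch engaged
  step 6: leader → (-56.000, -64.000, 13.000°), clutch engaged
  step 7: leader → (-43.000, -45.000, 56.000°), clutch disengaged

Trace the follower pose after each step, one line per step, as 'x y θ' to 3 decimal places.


17.000 -13.000 62.000
17.000 -13.000 62.000
16.500 -3.000 55.750
3.500 6.000 66.750
3.500 6.000 66.750
0.000 9.000 77.000
-3.500 -7.000 80.500
-3.500 -7.000 80.500

step 0: Δleader=(-3.000, -2.000, 24.000°), engaged; cmd=(-2.000, -1.000, 6.000°) → follower=(17.000, -13.000, 62.000°)
step 1: Δleader=(-18.000, -6.000, -22.000°), disengaged; cmd=(0,0,0) → follower holds at (17.000, -13.000, 62.000°)
step 2: Δleader=(0.000, 9.000, -25.000°), engaged; cmd=(-0.500, 10.000, -6.250°) → follower=(16.500, -3.000, 55.750°)
step 3: Δleader=(-25.000, 8.000, 44.000°), engaged; cmd=(-13.000, 9.000, 11.000°) → follower=(3.500, 6.000, 66.750°)
step 4: Δleader=(-19.000, -4.000, 39.000°), disengaged; cmd=(0,0,0) → follower holds at (3.500, 6.000, 66.750°)
step 5: Δleader=(-6.000, 2.000, 41.000°), engaged; cmd=(-3.500, 3.000, 10.250°) → follower=(0.000, 9.000, 77.000°)
step 6: Δleader=(-6.000, -17.000, 14.000°), engaged; cmd=(-3.500, -16.000, 3.500°) → follower=(-3.500, -7.000, 80.500°)
step 7: Δleader=(13.000, 19.000, 43.000°), disengaged; cmd=(0,0,0) → follower holds at (-3.500, -7.000, 80.500°)


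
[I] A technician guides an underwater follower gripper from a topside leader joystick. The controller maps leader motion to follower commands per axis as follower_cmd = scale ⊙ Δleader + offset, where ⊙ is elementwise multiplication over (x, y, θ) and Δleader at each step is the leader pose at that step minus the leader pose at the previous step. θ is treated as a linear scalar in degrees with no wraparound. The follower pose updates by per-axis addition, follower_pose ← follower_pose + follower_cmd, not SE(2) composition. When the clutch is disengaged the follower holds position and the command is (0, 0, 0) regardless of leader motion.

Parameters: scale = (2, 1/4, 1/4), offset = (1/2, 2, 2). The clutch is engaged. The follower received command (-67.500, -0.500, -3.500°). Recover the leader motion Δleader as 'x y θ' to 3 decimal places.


-34.000 -10.000 -22.000

axis x: (-67.500 − 1/2) / (2) = -34.000
axis y: (-0.500 − 2) / (1/4) = -10.000
axis θ: (-3.500 − 2) / (1/4) = -22.000


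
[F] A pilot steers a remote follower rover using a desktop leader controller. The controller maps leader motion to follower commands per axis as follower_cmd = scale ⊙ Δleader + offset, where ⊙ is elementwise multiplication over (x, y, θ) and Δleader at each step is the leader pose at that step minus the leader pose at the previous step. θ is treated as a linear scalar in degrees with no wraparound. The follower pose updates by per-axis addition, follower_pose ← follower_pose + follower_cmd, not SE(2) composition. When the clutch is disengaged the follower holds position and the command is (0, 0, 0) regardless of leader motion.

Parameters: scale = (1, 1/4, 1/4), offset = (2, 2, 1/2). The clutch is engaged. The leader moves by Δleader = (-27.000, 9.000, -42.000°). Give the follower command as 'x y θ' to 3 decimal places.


axis x: 1·-27.000 + 2 = -25.000
axis y: 1/4·9.000 + 2 = 4.250
axis θ: 1/4·-42.000 + 1/2 = -10.000

-25.000 4.250 -10.000


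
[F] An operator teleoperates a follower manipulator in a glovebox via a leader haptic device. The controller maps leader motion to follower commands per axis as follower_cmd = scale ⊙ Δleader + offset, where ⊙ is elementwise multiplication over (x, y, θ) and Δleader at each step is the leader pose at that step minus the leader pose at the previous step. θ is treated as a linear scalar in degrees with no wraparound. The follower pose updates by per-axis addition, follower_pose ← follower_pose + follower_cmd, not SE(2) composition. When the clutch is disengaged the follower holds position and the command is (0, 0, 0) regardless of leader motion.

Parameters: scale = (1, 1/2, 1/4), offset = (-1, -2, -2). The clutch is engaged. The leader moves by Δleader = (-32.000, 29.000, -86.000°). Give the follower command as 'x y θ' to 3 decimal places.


axis x: 1·-32.000 + -1 = -33.000
axis y: 1/2·29.000 + -2 = 12.500
axis θ: 1/4·-86.000 + -2 = -23.500

-33.000 12.500 -23.500


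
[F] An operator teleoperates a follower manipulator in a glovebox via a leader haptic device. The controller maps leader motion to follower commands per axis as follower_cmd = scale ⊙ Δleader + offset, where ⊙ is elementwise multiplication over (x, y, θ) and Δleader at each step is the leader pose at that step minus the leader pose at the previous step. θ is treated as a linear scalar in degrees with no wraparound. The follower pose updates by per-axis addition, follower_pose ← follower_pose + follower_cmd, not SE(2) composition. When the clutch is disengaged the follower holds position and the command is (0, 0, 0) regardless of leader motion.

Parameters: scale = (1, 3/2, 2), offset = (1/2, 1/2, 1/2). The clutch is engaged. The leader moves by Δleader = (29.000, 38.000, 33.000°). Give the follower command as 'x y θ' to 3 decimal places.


axis x: 1·29.000 + 1/2 = 29.500
axis y: 3/2·38.000 + 1/2 = 57.500
axis θ: 2·33.000 + 1/2 = 66.500

29.500 57.500 66.500


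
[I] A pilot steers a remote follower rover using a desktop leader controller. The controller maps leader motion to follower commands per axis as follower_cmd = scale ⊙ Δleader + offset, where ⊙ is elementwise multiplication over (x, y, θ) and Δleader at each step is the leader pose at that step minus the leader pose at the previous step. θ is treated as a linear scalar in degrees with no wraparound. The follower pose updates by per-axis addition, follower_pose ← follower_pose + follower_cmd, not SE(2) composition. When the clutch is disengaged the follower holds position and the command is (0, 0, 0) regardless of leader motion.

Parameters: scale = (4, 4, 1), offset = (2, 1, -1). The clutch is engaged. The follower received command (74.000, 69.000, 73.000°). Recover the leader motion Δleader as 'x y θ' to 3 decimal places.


18.000 17.000 74.000

axis x: (74.000 − 2) / (4) = 18.000
axis y: (69.000 − 1) / (4) = 17.000
axis θ: (73.000 − -1) / (1) = 74.000


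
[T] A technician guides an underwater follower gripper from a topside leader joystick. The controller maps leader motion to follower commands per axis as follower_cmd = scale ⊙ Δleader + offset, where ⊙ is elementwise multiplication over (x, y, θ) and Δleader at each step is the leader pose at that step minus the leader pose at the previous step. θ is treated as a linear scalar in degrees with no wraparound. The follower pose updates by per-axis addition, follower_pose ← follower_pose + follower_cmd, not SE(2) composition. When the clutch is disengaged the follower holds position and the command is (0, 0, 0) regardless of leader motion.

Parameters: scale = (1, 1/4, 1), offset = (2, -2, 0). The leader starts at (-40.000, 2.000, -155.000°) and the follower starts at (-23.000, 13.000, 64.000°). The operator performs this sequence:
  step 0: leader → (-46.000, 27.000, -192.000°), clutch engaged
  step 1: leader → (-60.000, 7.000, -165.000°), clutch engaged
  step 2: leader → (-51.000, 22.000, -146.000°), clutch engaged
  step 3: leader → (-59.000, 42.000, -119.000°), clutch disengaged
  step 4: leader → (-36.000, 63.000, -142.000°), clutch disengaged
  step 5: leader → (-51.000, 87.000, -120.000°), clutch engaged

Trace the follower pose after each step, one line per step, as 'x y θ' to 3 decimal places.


step 0: Δleader=(-6.000, 25.000, -37.000°), engaged; cmd=(-4.000, 4.250, -37.000°) → follower=(-27.000, 17.250, 27.000°)
step 1: Δleader=(-14.000, -20.000, 27.000°), engaged; cmd=(-12.000, -7.000, 27.000°) → follower=(-39.000, 10.250, 54.000°)
step 2: Δleader=(9.000, 15.000, 19.000°), engaged; cmd=(11.000, 1.750, 19.000°) → follower=(-28.000, 12.000, 73.000°)
step 3: Δleader=(-8.000, 20.000, 27.000°), disengaged; cmd=(0,0,0) → follower holds at (-28.000, 12.000, 73.000°)
step 4: Δleader=(23.000, 21.000, -23.000°), disengaged; cmd=(0,0,0) → follower holds at (-28.000, 12.000, 73.000°)
step 5: Δleader=(-15.000, 24.000, 22.000°), engaged; cmd=(-13.000, 4.000, 22.000°) → follower=(-41.000, 16.000, 95.000°)

-27.000 17.250 27.000
-39.000 10.250 54.000
-28.000 12.000 73.000
-28.000 12.000 73.000
-28.000 12.000 73.000
-41.000 16.000 95.000


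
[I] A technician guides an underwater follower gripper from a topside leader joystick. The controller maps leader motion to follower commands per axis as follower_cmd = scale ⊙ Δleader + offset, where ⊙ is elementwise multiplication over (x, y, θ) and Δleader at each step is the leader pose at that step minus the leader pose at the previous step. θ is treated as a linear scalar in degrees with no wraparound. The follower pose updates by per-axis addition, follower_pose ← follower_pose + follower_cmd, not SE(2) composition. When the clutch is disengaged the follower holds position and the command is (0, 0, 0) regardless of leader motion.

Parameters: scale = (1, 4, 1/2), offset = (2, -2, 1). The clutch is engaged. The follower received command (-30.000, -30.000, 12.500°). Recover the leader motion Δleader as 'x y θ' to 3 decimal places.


axis x: (-30.000 − 2) / (1) = -32.000
axis y: (-30.000 − -2) / (4) = -7.000
axis θ: (12.500 − 1) / (1/2) = 23.000

-32.000 -7.000 23.000


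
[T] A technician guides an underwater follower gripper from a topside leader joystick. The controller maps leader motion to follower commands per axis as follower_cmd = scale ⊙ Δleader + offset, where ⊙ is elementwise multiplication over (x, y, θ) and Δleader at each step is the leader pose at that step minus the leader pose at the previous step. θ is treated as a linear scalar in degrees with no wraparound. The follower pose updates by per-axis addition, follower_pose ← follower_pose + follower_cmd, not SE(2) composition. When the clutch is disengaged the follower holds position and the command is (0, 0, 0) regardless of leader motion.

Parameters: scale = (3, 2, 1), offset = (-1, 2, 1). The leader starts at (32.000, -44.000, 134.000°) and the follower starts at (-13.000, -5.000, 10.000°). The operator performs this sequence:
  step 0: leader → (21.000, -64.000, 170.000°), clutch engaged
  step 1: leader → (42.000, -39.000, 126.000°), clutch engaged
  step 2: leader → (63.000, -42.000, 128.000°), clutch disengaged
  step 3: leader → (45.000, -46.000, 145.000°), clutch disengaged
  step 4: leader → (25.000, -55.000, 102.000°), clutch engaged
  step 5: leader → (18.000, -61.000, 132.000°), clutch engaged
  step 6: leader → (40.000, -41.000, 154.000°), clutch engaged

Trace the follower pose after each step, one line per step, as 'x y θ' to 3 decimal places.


-47.000 -43.000 47.000
15.000 9.000 4.000
15.000 9.000 4.000
15.000 9.000 4.000
-46.000 -7.000 -38.000
-68.000 -17.000 -7.000
-3.000 25.000 16.000

step 0: Δleader=(-11.000, -20.000, 36.000°), engaged; cmd=(-34.000, -38.000, 37.000°) → follower=(-47.000, -43.000, 47.000°)
step 1: Δleader=(21.000, 25.000, -44.000°), engaged; cmd=(62.000, 52.000, -43.000°) → follower=(15.000, 9.000, 4.000°)
step 2: Δleader=(21.000, -3.000, 2.000°), disengaged; cmd=(0,0,0) → follower holds at (15.000, 9.000, 4.000°)
step 3: Δleader=(-18.000, -4.000, 17.000°), disengaged; cmd=(0,0,0) → follower holds at (15.000, 9.000, 4.000°)
step 4: Δleader=(-20.000, -9.000, -43.000°), engaged; cmd=(-61.000, -16.000, -42.000°) → follower=(-46.000, -7.000, -38.000°)
step 5: Δleader=(-7.000, -6.000, 30.000°), engaged; cmd=(-22.000, -10.000, 31.000°) → follower=(-68.000, -17.000, -7.000°)
step 6: Δleader=(22.000, 20.000, 22.000°), engaged; cmd=(65.000, 42.000, 23.000°) → follower=(-3.000, 25.000, 16.000°)
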